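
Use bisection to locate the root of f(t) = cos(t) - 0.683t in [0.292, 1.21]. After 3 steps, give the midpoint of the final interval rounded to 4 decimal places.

0.9231

f(0.292000) = 0.758234, f(1.210000) = -0.473411 (opposite signs)
step 1: m = 0.751000, f(m) = 0.218074 > 0 → root in [0.751000, 1.210000]
step 2: m = 0.980500, f(m) = -0.113074 < 0 → root in [0.751000, 0.980500]
step 3: m = 0.865750, f(m) = 0.056762 > 0 → root in [0.865750, 0.980500]
Midpoint of [0.865750, 0.980500] = 0.923125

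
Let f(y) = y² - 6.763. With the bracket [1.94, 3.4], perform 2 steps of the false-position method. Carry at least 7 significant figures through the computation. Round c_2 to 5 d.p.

2.58718

f(1.940000) = -2.999400, f(3.400000) = 4.797000
step 1: c = 2.501685, f(c) = -0.504570 < 0 → new bracket [2.501685, 3.400000]
step 2: c = 2.587181, f(c) = -0.069493 < 0 → new bracket [2.587181, 3.400000]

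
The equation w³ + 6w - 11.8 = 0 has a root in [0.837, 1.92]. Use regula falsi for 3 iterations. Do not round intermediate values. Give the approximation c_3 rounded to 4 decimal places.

f(0.837000) = -6.191624, f(1.920000) = 6.797888
step 1: c = 1.353226, f(c) = -1.202584 < 0 → new bracket [1.353226, 1.920000]
step 2: c = 1.438420, f(c) = -0.193308 < 0 → new bracket [1.438420, 1.920000]
step 3: c = 1.451736, f(c) = -0.029993 < 0 → new bracket [1.451736, 1.920000]

1.4517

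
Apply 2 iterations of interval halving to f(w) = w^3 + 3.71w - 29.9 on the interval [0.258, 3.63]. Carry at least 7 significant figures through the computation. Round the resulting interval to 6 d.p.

f(0.258000) = -28.925646, f(3.630000) = 31.399447 (opposite signs)
step 1: m = 1.944000, f(m) = -15.341120 < 0 → root in [1.944000, 3.630000]
step 2: m = 2.787000, f(m) = 2.087427 > 0 → root in [1.944000, 2.787000]

[1.944000, 2.787000]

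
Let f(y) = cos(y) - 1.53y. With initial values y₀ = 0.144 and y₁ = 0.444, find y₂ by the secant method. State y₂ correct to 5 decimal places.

0.56701

Secant update: y_(k+1) = y_k − f(y_k)·(y_k − y_(k-1))/(f(y_k) − f(y_(k-1))).
f(y_0) = 0.769330, f(y_1) = 0.223721
y_2 = 0.444000 - (0.223721)·(0.444000 - 0.144000)/(0.223721 - (0.769330)) = 0.567011; f(y_2) = -0.024018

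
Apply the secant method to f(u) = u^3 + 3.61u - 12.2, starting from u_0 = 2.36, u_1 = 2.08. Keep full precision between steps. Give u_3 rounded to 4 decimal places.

1.7963

Secant update: u_(k+1) = u_k − f(u_k)·(u_k − u_(k-1))/(f(u_k) − f(u_(k-1))).
f(u_0) = 9.463856, f(u_1) = 4.307712
u_2 = 2.080000 - (4.307712)·(2.080000 - 2.360000)/(4.307712 - (9.463856)) = 1.846073; f(u_2) = 0.755719
u_3 = 1.846073 - (0.755719)·(1.846073 - 2.080000)/(0.755719 - (4.307712)) = 1.796303; f(u_3) = 0.080798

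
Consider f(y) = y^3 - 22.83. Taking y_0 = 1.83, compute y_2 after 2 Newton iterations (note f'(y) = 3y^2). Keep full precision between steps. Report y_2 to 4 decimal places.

Newton update: y ← y − f(y)/f'(y).
y_0 = 1.830000: f = -16.701513, f' = 10.046700 → y_1 = 1.830000 - (-16.701513)/(10.046700) = 3.492388
y_1 = 3.492388: f = 19.765865, f' = 36.590321 → y_2 = 3.492388 - (19.765865)/(36.590321) = 2.952194

2.9522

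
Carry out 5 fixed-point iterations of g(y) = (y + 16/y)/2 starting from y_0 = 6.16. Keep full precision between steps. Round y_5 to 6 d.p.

y_1 = g(6.160000) = 4.378701
y_2 = g(4.378701) = 4.016376
y_3 = g(4.016376) = 4.000033
y_4 = g(4.000033) = 4.000000
y_5 = g(4.000000) = 4.000000

4.000000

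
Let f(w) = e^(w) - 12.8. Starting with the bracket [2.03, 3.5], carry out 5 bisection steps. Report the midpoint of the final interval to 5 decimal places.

f(2.030000) = -5.185914, f(3.500000) = 20.315452 (opposite signs)
step 1: m = 2.765000, f(m) = 3.079040 > 0 → root in [2.030000, 2.765000]
step 2: m = 2.397500, f(m) = -1.804347 < 0 → root in [2.397500, 2.765000]
step 3: m = 2.581250, f(m) = 0.413645 > 0 → root in [2.397500, 2.581250]
step 4: m = 2.489375, f(m) = -0.746260 < 0 → root in [2.489375, 2.581250]
step 5: m = 2.535312, f(m) = -0.179626 < 0 → root in [2.535312, 2.581250]
Midpoint of [2.535312, 2.581250] = 2.558281

2.55828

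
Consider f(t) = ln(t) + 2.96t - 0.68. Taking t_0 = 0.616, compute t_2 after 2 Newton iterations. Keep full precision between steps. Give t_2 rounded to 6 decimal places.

0.478628

f'(t) = 1/t + 2.96
t_0 = 0.616000: f = 0.658852, f' = 4.583377 → t_1 = 0.616000 - (0.658852)/(4.583377) = 0.472252
t_1 = 0.472252: f = -0.032377, f' = 5.077514 → t_2 = 0.472252 - (-0.032377)/(5.077514) = 0.478628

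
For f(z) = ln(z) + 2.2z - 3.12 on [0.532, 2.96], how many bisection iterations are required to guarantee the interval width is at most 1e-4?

Initial width b − a = 2.96 − 0.532 = 2.428000.
After n steps the width is (b−a)/2^n; need (b−a)/2^n ≤ 1e-4.
So n ≥ log₂(2.428000/1e-4) = log₂(24280.0000) ≈ 14.5675.
Hence n = 15.

15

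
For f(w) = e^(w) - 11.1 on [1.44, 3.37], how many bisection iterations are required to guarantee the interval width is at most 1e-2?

8

Initial width b − a = 3.37 − 1.44 = 1.930000.
After n steps the width is (b−a)/2^n; need (b−a)/2^n ≤ 1e-2.
So n ≥ log₂(1.930000/1e-2) = log₂(193.0000) ≈ 7.5925.
Hence n = 8.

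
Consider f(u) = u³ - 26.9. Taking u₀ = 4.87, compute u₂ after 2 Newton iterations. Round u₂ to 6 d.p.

3.098953

f'(u) = 3u²
u_0 = 4.870000: f = 88.601303, f' = 71.150700 → u_1 = 4.870000 - (88.601303)/(71.150700) = 3.624737
u_1 = 3.624737: f = 20.724416, f' = 39.416164 → u_2 = 3.624737 - (20.724416)/(39.416164) = 3.098953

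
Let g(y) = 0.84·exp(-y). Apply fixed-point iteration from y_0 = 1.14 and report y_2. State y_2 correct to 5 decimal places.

y_1 = g(1.140000) = 0.268648
y_2 = g(0.268648) = 0.642106

0.64211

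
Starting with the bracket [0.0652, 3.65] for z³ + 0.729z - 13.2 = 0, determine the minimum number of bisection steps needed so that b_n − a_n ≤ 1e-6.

22

Initial width b − a = 3.65 − 0.0652 = 3.584800.
After n steps the width is (b−a)/2^n; need (b−a)/2^n ≤ 1e-6.
So n ≥ log₂(3.584800/1e-6) = log₂(3584800.0000) ≈ 21.7735.
Hence n = 22.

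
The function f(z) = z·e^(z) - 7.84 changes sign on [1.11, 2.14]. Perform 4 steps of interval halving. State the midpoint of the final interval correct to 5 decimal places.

1.59281

f(1.110000) = -4.471862, f(2.140000) = 10.348797 (opposite signs)
step 1: m = 1.625000, f(m) = 0.412431 > 0 → root in [1.110000, 1.625000]
step 2: m = 1.367500, f(m) = -2.471845 < 0 → root in [1.367500, 1.625000]
step 3: m = 1.496250, f(m) = -1.159372 < 0 → root in [1.496250, 1.625000]
step 4: m = 1.560625, f(m) = -0.408621 < 0 → root in [1.560625, 1.625000]
Midpoint of [1.560625, 1.625000] = 1.592812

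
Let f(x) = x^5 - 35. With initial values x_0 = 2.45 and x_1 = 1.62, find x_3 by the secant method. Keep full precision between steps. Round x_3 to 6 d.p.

2.124953

f(x_0) = 53.273515, f(x_1) = -23.842290
x_2 = 1.620000 - (-23.842290)·(1.620000 - 2.450000)/(-23.842290 - (53.273515)) = 1.876615; f(x_2) = -11.725715
x_3 = 1.876615 - (-11.725715)·(1.876615 - 1.620000)/(-11.725715 - (-23.842290)) = 2.124953; f(x_3) = 8.325783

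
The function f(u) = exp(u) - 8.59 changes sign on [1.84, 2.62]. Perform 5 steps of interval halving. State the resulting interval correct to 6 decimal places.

f(1.840000) = -2.293462, f(2.620000) = 5.145724 (opposite signs)
step 1: m = 2.230000, f(m) = 0.709866 > 0 → root in [1.840000, 2.230000]
step 2: m = 2.035000, f(m) = -0.937748 < 0 → root in [2.035000, 2.230000]
step 3: m = 2.132500, f(m) = -0.154070 < 0 → root in [2.132500, 2.230000]
step 4: m = 2.181250, f(m) = 0.267371 > 0 → root in [2.132500, 2.181250]
step 5: m = 2.156875, f(m) = 0.054083 > 0 → root in [2.132500, 2.156875]

[2.132500, 2.156875]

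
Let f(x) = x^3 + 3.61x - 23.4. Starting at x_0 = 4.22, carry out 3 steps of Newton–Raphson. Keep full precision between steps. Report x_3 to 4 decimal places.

f'(x) = 3x^2 + 3.61
x_0 = 4.220000: f = 66.985648, f' = 57.035200 → x_1 = 4.220000 - (66.985648)/(57.035200) = 3.045538
x_1 = 3.045538: f = 15.842691, f' = 31.435914 → x_2 = 3.045538 - (15.842691)/(31.435914) = 2.541571
x_2 = 2.541571: f = 2.192551, f' = 22.988743 → x_3 = 2.541571 - (2.192551)/(22.988743) = 2.446196

2.4462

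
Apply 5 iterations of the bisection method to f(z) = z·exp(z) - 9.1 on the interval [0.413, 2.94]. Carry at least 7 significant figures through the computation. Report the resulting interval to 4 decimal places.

[1.6765, 1.7555]

f(0.413000) = -8.475815, f(2.940000) = 46.512588 (opposite signs)
step 1: m = 1.676500, f(m) = -0.136074 < 0 → root in [1.676500, 2.940000]
step 2: m = 2.308250, f(m) = 14.113631 > 0 → root in [1.676500, 2.308250]
step 3: m = 1.992375, f(m) = 5.509944 > 0 → root in [1.676500, 1.992375]
step 4: m = 1.834437, f(m) = 2.386534 > 0 → root in [1.676500, 1.834437]
step 5: m = 1.755469, f(m) = 1.057422 > 0 → root in [1.676500, 1.755469]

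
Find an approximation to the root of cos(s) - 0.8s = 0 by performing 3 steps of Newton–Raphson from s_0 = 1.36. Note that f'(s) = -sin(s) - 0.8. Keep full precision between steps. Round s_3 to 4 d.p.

0.8371

s_0 = 1.360000: f = -0.878761, f' = -1.777865 → s_1 = 1.360000 - (-0.878761)/(-1.777865) = 0.865721
s_1 = 0.865721: f = -0.044485, f' = -1.561563 → s_2 = 0.865721 - (-0.044485)/(-1.561563) = 0.837233
s_2 = 0.837233: f = -0.000266, f' = -1.542793 → s_3 = 0.837233 - (-0.000266)/(-1.542793) = 0.837061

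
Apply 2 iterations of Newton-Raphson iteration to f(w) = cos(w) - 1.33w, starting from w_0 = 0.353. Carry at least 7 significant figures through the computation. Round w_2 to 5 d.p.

f'(w) = -sin(w) - 1.33
w_0 = 0.353000: f = 0.468850, f' = -1.675714 → w_1 = 0.353000 - (0.468850)/(-1.675714) = 0.632791
w_1 = 0.632791: f = -0.035232, f' = -1.921398 → w_2 = 0.632791 - (-0.035232)/(-1.921398) = 0.614454

0.61445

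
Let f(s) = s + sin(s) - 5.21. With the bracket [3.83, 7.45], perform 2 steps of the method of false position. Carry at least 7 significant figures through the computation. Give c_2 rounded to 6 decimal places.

5.701513

f(3.830000) = -2.015308, f(7.450000) = 3.159503
step 1: c = 5.239793, f(c) = -0.834323 < 0 → new bracket [5.239793, 7.450000]
step 2: c = 5.701513, f(c) = -0.057910 < 0 → new bracket [5.701513, 7.450000]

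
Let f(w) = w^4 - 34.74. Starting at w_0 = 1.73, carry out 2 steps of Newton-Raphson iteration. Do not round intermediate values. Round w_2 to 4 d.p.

2.5610

Newton update: w ← w − f(w)/f'(w).
f'(w) = 4w^3
w_0 = 1.730000: f = -25.782550, f' = 20.710868 → w_1 = 1.730000 - (-25.782550)/(20.710868) = 2.974880
w_1 = 2.974880: f = 43.580946, f' = 105.309715 → w_2 = 2.974880 - (43.580946)/(105.309715) = 2.561044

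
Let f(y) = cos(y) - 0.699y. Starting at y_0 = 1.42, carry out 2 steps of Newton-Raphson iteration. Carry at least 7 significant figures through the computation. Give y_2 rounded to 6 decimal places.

f'(y) = -sin(y) - 0.699
y_0 = 1.420000: f = -0.842355, f' = -1.687652 → y_1 = 1.420000 - (-0.842355)/(-1.687652) = 0.920872
y_1 = 0.920872: f = -0.038563, f' = -1.495129 → y_2 = 0.920872 - (-0.038563)/(-1.495129) = 0.895079

0.895079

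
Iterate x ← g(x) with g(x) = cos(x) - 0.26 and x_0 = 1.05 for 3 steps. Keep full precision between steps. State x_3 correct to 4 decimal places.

0.4971

x_1 = g(1.050000) = 0.237571
x_2 = g(0.237571) = 0.711912
x_3 = g(0.711912) = 0.497114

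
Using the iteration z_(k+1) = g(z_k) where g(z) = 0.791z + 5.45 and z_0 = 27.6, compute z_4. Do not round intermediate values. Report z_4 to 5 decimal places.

z_1 = g(27.600000) = 27.281600
z_2 = g(27.281600) = 27.029746
z_3 = g(27.029746) = 26.830529
z_4 = g(26.830529) = 26.672948

26.67295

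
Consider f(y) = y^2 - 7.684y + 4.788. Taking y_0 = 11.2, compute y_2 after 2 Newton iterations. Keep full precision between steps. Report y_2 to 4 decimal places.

7.1649

f'(y) = 2y - 7.684
y_0 = 11.200000: f = 44.167200, f' = 14.716000 → y_1 = 11.200000 - (44.167200)/(14.716000) = 8.198695
y_1 = 8.198695: f = 9.007830, f' = 8.713391 → y_2 = 8.198695 - (9.007830)/(8.713391) = 7.164904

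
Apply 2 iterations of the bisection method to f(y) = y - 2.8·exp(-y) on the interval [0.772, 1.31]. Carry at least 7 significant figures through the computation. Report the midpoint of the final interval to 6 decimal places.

f(0.772000) = -0.521846, f(1.310000) = 0.554504 (opposite signs)
step 1: m = 1.041000, f(m) = 0.052316 > 0 → root in [0.772000, 1.041000]
step 2: m = 0.906500, f(m) = -0.224519 < 0 → root in [0.906500, 1.041000]
Midpoint of [0.906500, 1.041000] = 0.973750

0.973750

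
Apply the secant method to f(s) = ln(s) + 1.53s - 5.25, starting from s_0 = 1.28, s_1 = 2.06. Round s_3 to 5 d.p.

f(s_0) = -3.044740, f(s_1) = -1.375494
s_2 = 2.060000 - (-1.375494)·(2.060000 - 1.280000)/(-1.375494 - (-3.044740)) = 2.702737; f(s_2) = -0.120548
s_3 = 2.702737 - (-0.120548)·(2.702737 - 2.060000)/(-0.120548 - (-1.375494)) = 2.764477; f(s_3) = -0.003499

2.76448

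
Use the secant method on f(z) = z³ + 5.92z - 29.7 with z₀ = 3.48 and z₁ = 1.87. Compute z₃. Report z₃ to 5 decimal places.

Secant update: z_(k+1) = z_k − f(z_k)·(z_k − z_(k-1))/(f(z_k) − f(z_(k-1))).
f(z_0) = 33.045792, f(z_1) = -12.090397
z_2 = 1.870000 - (-12.090397)·(1.870000 - 3.480000)/(-12.090397 - (33.045792)) = 2.301262; f(z_2) = -3.889482
z_3 = 2.301262 - (-3.889482)·(2.301262 - 1.870000)/(-3.889482 - (-12.090397)) = 2.505799; f(z_3) = 0.868313

2.50580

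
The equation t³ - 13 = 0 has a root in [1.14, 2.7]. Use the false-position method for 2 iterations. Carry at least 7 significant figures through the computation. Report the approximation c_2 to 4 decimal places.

2.3194

False-position update: c = (a·f(b) − b·f(a))/(f(b) − f(a)); replace the endpoint whose sign matches f(c).
f(1.140000) = -11.518456, f(2.700000) = 6.683000
step 1: c = 2.127217, f(c) = -3.374229 < 0 → new bracket [2.127217, 2.700000]
step 2: c = 2.319387, f(c) = -0.522720 < 0 → new bracket [2.319387, 2.700000]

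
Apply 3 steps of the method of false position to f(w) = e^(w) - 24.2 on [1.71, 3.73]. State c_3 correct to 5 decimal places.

3.15789

f(1.710000) = -18.671039, f(3.730000) = 17.479108
step 1: c = 2.753301, f(c) = -8.505641 < 0 → new bracket [2.753301, 3.730000]
step 2: c = 3.073006, f(c) = -2.593242 < 0 → new bracket [3.073006, 3.730000]
step 3: c = 3.157886, f(c) = -0.679173 < 0 → new bracket [3.157886, 3.730000]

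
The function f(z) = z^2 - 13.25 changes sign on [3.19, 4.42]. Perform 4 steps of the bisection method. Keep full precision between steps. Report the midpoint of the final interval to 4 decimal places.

3.6128

f(3.190000) = -3.073900, f(4.420000) = 6.286400 (opposite signs)
step 1: m = 3.805000, f(m) = 1.228025 > 0 → root in [3.190000, 3.805000]
step 2: m = 3.497500, f(m) = -1.017494 < 0 → root in [3.497500, 3.805000]
step 3: m = 3.651250, f(m) = 0.081627 > 0 → root in [3.497500, 3.651250]
step 4: m = 3.574375, f(m) = -0.473843 < 0 → root in [3.574375, 3.651250]
Midpoint of [3.574375, 3.651250] = 3.612812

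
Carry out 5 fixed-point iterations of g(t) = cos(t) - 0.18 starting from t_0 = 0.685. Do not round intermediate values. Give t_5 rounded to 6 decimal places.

0.624707

t_1 = g(0.685000) = 0.594419
t_2 = g(0.594419) = 0.648474
t_3 = g(0.648474) = 0.617006
t_4 = g(0.617006) = 0.635614
t_5 = g(0.635614) = 0.624707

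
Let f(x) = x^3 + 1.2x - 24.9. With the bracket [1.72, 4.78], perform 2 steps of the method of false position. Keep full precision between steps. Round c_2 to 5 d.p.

2.50731

False-position update: c = (a·f(b) − b·f(a))/(f(b) − f(a)); replace the endpoint whose sign matches f(c).
f(1.720000) = -17.747552, f(4.780000) = 90.051352
step 1: c = 2.223785, f(c) = -11.234347 < 0 → new bracket [2.223785, 4.780000]
step 2: c = 2.507314, f(c) = -6.128683 < 0 → new bracket [2.507314, 4.780000]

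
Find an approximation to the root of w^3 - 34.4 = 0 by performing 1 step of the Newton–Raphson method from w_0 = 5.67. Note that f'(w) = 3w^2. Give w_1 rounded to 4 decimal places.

4.1367

Newton update: w ← w − f(w)/f'(w).
w_0 = 5.670000: f = 147.884263, f' = 96.446700 → w_1 = 5.670000 - (147.884263)/(96.446700) = 4.136674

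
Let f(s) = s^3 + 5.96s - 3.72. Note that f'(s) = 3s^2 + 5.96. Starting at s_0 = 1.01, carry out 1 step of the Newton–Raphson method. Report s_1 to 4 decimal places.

0.6408

Newton update: s ← s − f(s)/f'(s).
s_0 = 1.010000: f = 3.329901, f' = 9.020300 → s_1 = 1.010000 - (3.329901)/(9.020300) = 0.640844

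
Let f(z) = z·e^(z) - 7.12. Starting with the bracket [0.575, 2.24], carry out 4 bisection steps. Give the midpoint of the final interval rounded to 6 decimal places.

1.563594

f(0.575000) = -6.098150, f(2.240000) = 13.921062 (opposite signs)
step 1: m = 1.407500, f(m) = -1.369337 < 0 → root in [1.407500, 2.240000]
step 2: m = 1.823750, f(m) = 4.178216 > 0 → root in [1.407500, 1.823750]
step 3: m = 1.615625, f(m) = 1.008260 > 0 → root in [1.407500, 1.615625]
step 4: m = 1.511563, f(m) = -0.266864 < 0 → root in [1.511563, 1.615625]
Midpoint of [1.511563, 1.615625] = 1.563594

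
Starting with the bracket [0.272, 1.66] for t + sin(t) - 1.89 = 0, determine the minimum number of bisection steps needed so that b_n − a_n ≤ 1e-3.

Initial width b − a = 1.66 − 0.272 = 1.388000.
After n steps the width is (b−a)/2^n; need (b−a)/2^n ≤ 1e-3.
So n ≥ log₂(1.388000/1e-3) = log₂(1388.0000) ≈ 10.4388.
Hence n = 11.

11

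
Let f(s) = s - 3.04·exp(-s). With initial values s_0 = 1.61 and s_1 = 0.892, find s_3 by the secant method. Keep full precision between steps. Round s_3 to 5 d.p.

f(s_0) = 1.002342, f(s_1) = -0.353899
s_2 = 0.892000 - (-0.353899)·(0.892000 - 1.610000)/(-0.353899 - (1.002342)) = 1.079356; f(s_2) = 0.046320
s_3 = 1.079356 - (0.046320)·(1.079356 - 0.892000)/(0.046320 - (-0.353899)) = 1.057672; f(s_3) = 0.001991

1.05767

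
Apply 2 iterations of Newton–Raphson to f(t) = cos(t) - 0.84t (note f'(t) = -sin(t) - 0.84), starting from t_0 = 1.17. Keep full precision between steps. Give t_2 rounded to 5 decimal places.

0.81588

Newton update: t ← t − f(t)/f'(t).
t_0 = 1.170000: f = -0.592648, f' = -1.760751 → t_1 = 1.170000 - (-0.592648)/(-1.760751) = 0.833412
t_1 = 0.833412: f = -0.027711, f' = -1.580229 → t_2 = 0.833412 - (-0.027711)/(-1.580229) = 0.815875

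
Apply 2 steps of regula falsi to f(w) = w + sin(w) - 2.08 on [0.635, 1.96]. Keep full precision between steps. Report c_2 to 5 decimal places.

f(0.635000) = -0.851822, f(1.960000) = 0.805212
step 1: c = 1.316136, f(c) = 0.203884 > 0 → new bracket [0.635000, 1.316136]
step 2: c = 1.184591, f(c) = 0.030936 > 0 → new bracket [0.635000, 1.184591]

1.18459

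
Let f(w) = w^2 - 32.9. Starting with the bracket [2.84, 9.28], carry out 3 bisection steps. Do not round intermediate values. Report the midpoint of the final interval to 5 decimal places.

5.65750

f(2.840000) = -24.834400, f(9.280000) = 53.218400 (opposite signs)
step 1: m = 6.060000, f(m) = 3.823600 > 0 → root in [2.840000, 6.060000]
step 2: m = 4.450000, f(m) = -13.097500 < 0 → root in [4.450000, 6.060000]
step 3: m = 5.255000, f(m) = -5.284975 < 0 → root in [5.255000, 6.060000]
Midpoint of [5.255000, 6.060000] = 5.657500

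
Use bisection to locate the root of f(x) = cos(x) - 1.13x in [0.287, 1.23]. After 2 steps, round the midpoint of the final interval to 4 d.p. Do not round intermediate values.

0.6406

f(0.287000) = 0.634787, f(1.230000) = -1.055662 (opposite signs)
step 1: m = 0.758500, f(m) = -0.131236 < 0 → root in [0.287000, 0.758500]
step 2: m = 0.522750, f(m) = 0.275742 > 0 → root in [0.522750, 0.758500]
Midpoint of [0.522750, 0.758500] = 0.640625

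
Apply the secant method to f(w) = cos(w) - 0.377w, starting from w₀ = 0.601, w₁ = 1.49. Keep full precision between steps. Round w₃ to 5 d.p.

1.12889

f(w_0) = 0.598194, f(w_1) = -0.481022
w_2 = 1.490000 - (-0.481022)·(1.490000 - 0.601000)/(-0.481022 - (0.598194)) = 1.093760; f(w_2) = 0.046801
w_3 = 1.093760 - (0.046801)·(1.093760 - 1.490000)/(0.046801 - (-0.481022)) = 1.128894; f(w_3) = 0.002067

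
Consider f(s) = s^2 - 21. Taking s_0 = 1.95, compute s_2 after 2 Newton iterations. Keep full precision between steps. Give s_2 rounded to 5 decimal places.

f'(s) = 2s
s_0 = 1.950000: f = -17.197500, f' = 3.900000 → s_1 = 1.950000 - (-17.197500)/(3.900000) = 6.359615
s_1 = 6.359615: f = 19.444708, f' = 12.719231 → s_2 = 6.359615 - (19.444708)/(12.719231) = 4.830851

4.83085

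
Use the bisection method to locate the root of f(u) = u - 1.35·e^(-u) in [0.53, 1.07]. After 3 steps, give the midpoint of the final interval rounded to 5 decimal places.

0.69875

f(0.530000) = -0.264617, f(1.070000) = 0.606939 (opposite signs)
step 1: m = 0.800000, f(m) = 0.193406 > 0 → root in [0.530000, 0.800000]
step 2: m = 0.665000, f(m) = -0.029269 < 0 → root in [0.665000, 0.800000]
step 3: m = 0.732500, f(m) = 0.083547 > 0 → root in [0.665000, 0.732500]
Midpoint of [0.665000, 0.732500] = 0.698750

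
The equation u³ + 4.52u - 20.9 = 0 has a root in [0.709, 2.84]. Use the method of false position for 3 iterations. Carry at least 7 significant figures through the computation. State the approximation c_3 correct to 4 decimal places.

2.2021

f(0.709000) = -17.338919, f(2.840000) = 14.843104
step 1: c = 1.857133, f(c) = -6.100616 < 0 → new bracket [1.857133, 2.840000]
step 2: c = 2.143428, f(c) = -1.364182 < 0 → new bracket [2.143428, 2.840000]
step 3: c = 2.202059, f(c) = -0.268760 < 0 → new bracket [2.202059, 2.840000]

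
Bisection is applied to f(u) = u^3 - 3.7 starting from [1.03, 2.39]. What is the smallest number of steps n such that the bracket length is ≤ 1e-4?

Initial width b − a = 2.39 − 1.03 = 1.360000.
After n steps the width is (b−a)/2^n; need (b−a)/2^n ≤ 1e-4.
So n ≥ log₂(1.360000/1e-4) = log₂(13600.0000) ≈ 13.7313.
Hence n = 14.

14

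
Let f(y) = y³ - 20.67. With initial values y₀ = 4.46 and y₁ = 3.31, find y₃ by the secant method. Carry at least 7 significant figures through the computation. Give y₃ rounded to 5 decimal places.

2.78297

f(y_0) = 68.046536, f(y_1) = 15.594691
y_2 = 3.310000 - (15.594691)·(3.310000 - 4.460000)/(15.594691 - (68.046536)) = 2.968088; f(y_2) = 5.477519
y_3 = 2.968088 - (5.477519)·(2.968088 - 3.310000)/(5.477519 - (15.594691)) = 2.782975; f(y_3) = 0.883994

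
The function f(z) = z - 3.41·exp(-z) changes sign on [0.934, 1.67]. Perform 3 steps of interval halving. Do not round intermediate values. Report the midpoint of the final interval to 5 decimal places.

1.07200

f(0.934000) = -0.406057, f(1.670000) = 1.028078 (opposite signs)
step 1: m = 1.302000, f(m) = 0.374523 > 0 → root in [0.934000, 1.302000]
step 2: m = 1.118000, f(m) = 0.003158 > 0 → root in [0.934000, 1.118000]
step 3: m = 1.026000, f(m) = -0.196273 < 0 → root in [1.026000, 1.118000]
Midpoint of [1.026000, 1.118000] = 1.072000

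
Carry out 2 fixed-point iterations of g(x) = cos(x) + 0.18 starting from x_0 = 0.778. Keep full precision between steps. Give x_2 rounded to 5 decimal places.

x_1 = g(0.778000) = 0.892319
x_2 = g(0.892319) = 0.807609

0.80761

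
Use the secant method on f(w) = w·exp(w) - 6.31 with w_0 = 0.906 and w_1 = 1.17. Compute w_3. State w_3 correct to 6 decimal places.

f(w_0) = -4.068189, f(w_1) = -2.540269
w_2 = 1.170000 - (-2.540269)·(1.170000 - 0.906000)/(-2.540269 - (-4.068189)) = 1.608917; f(w_2) = 1.730401
w_3 = 1.608917 - (1.730401)·(1.608917 - 1.170000)/(1.730401 - (-2.540269)) = 1.431076; f(w_3) = -0.323529

1.431076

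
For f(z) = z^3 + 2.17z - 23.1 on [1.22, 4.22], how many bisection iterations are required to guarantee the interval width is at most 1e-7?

25

Initial width b − a = 4.22 − 1.22 = 3.000000.
After n steps the width is (b−a)/2^n; need (b−a)/2^n ≤ 1e-7.
So n ≥ log₂(3.000000/1e-7) = log₂(30000000.0000) ≈ 24.8385.
Hence n = 25.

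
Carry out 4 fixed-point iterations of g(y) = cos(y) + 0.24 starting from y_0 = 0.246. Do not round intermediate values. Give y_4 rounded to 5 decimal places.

0.72082

y_1 = g(0.246000) = 1.209894
y_2 = g(1.209894) = 0.593118
y_3 = g(0.593118) = 1.069202
y_4 = g(1.069202) = 0.720824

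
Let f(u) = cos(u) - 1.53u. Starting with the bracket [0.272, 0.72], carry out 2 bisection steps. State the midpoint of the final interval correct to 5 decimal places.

0.55200

f(0.272000) = 0.547076, f(0.720000) = -0.349794 (opposite signs)
step 1: m = 0.496000, f(m) = 0.120613 > 0 → root in [0.496000, 0.720000]
step 2: m = 0.608000, f(m) = -0.109448 < 0 → root in [0.496000, 0.608000]
Midpoint of [0.496000, 0.608000] = 0.552000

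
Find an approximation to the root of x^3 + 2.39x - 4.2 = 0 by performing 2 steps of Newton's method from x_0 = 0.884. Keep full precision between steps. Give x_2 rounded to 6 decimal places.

1.139873

f'(x) = 3x^2 + 2.39
x_0 = 0.884000: f = -1.396433, f' = 4.734368 → x_1 = 0.884000 - (-1.396433)/(4.734368) = 1.178957
x_1 = 1.178957: f = 0.256383, f' = 6.559816 → x_2 = 1.178957 - (0.256383)/(6.559816) = 1.139873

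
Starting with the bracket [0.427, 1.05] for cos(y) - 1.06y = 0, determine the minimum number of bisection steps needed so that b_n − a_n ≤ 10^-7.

Initial width b − a = 1.05 − 0.427 = 0.623000.
After n steps the width is (b−a)/2^n; need (b−a)/2^n ≤ 10^-7.
So n ≥ log₂(0.623000/10^-7) = log₂(6230000.0000) ≈ 22.5708.
Hence n = 23.

23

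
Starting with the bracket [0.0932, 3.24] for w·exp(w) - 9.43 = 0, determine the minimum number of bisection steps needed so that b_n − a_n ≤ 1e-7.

25

Initial width b − a = 3.24 − 0.0932 = 3.146800.
After n steps the width is (b−a)/2^n; need (b−a)/2^n ≤ 1e-7.
So n ≥ log₂(3.146800/1e-7) = log₂(31468000.0000) ≈ 24.9074.
Hence n = 25.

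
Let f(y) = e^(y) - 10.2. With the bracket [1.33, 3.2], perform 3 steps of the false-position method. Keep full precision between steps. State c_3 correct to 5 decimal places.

f(1.330000) = -6.418957, f(3.200000) = 14.332530
step 1: c = 1.908438, f(c) = -3.457451 < 0 → new bracket [1.908438, 3.200000]
step 2: c = 2.159451, f(c) = -1.533623 < 0 → new bracket [2.159451, 3.200000]
step 3: c = 2.260030, f(c) = -0.616620 < 0 → new bracket [2.260030, 3.200000]

2.26003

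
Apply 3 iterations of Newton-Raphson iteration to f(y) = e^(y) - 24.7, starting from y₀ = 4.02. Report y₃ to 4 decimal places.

f'(y) = e^(y)
y_0 = 4.020000: f = 31.001106, f' = 55.701106 → y_1 = 4.020000 - (31.001106)/(55.701106) = 3.463438
y_1 = 3.463438: f = 7.226559, f' = 31.926559 → y_2 = 3.463438 - (7.226559)/(31.926559) = 3.237089
y_2 = 3.237089: f = 0.759496, f' = 25.459496 → y_3 = 3.237089 - (0.759496)/(25.459496) = 3.207257

3.2073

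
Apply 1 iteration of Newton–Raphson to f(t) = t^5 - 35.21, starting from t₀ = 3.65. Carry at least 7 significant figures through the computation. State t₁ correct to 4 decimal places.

Newton update: t ← t − f(t)/f'(t).
f'(t) = 5t⁴
t_0 = 3.650000: f = 612.624873, f' = 887.445031 → t_1 = 3.650000 - (612.624873)/(887.445031) = 2.959676

2.9597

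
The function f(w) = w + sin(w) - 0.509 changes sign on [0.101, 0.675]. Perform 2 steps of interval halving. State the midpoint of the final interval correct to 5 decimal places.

f(0.101000) = -0.307172, f(0.675000) = 0.790897 (opposite signs)
step 1: m = 0.388000, f(m) = 0.257338 > 0 → root in [0.101000, 0.388000]
step 2: m = 0.244500, f(m) = -0.022429 < 0 → root in [0.244500, 0.388000]
Midpoint of [0.244500, 0.388000] = 0.316250

0.31625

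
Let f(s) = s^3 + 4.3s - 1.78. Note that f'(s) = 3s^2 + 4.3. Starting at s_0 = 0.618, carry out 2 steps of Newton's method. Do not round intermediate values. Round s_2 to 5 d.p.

0.39922

s_0 = 0.618000: f = 1.113429, f' = 5.445772 → s_1 = 0.618000 - (1.113429)/(5.445772) = 0.413542
s_1 = 0.413542: f = 0.068956, f' = 4.813052 → s_2 = 0.413542 - (0.068956)/(4.813052) = 0.399216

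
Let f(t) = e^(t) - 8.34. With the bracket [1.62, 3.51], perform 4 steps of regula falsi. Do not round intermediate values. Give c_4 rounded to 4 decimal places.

2.0747

False-position update: c = (a·f(b) − b·f(a))/(f(b) − f(a)); replace the endpoint whose sign matches f(c).
f(1.620000) = -3.286910, f(3.510000) = 25.108268
step 1: c = 1.838779, f(c) = -2.051147 < 0 → new bracket [1.838779, 3.510000]
step 2: c = 1.964994, f(c) = -1.205134 < 0 → new bracket [1.964994, 3.510000]
step 3: c = 2.035754, f(c) = -0.681979 < 0 → new bracket [2.035754, 3.510000]
step 4: c = 2.074738, f(c) = -0.377544 < 0 → new bracket [2.074738, 3.510000]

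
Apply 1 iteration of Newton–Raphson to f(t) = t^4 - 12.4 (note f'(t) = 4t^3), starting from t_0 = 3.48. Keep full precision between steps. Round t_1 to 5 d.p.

t_0 = 3.480000: f = 134.261788, f' = 168.576768 → t_1 = 3.480000 - (134.261788)/(168.576768) = 2.683557

2.68356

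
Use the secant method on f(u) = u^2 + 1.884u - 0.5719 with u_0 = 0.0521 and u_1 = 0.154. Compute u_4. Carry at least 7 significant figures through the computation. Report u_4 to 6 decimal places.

f(u_0) = -0.471029, f(u_1) = -0.258048
u_2 = 0.154000 - (-0.258048)·(0.154000 - 0.052100)/(-0.258048 - (-0.471029)) = 0.277462; f(u_2) = 0.027824
u_3 = 0.277462 - (0.027824)·(0.277462 - 0.154000)/(0.027824 - (-0.258048)) = 0.265446; f(u_3) = -0.001339
u_4 = 0.265446 - (-0.001339)·(0.265446 - 0.277462)/(-0.001339 - (0.027824)) = 0.265997; f(u_4) = -0.000006

0.265997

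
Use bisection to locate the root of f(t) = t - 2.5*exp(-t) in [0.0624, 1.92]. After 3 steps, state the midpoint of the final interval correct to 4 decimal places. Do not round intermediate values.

0.8751

f(0.062400) = -2.286368, f(1.920000) = 1.553483 (opposite signs)
step 1: m = 0.991200, f(m) = 0.063372 > 0 → root in [0.062400, 0.991200]
step 2: m = 0.526800, f(m) = -0.949429 < 0 → root in [0.526800, 0.991200]
step 3: m = 0.759000, f(m) = -0.411336 < 0 → root in [0.759000, 0.991200]
Midpoint of [0.759000, 0.991200] = 0.875100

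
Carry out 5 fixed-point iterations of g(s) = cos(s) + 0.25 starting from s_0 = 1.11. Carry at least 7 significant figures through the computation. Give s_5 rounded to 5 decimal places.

0.81980

s_1 = g(1.110000) = 0.694662
s_2 = g(0.694662) = 1.018270
s_3 = g(1.018270) = 0.774839
s_4 = g(0.774839) = 0.964534
s_5 = g(0.964534) = 0.819800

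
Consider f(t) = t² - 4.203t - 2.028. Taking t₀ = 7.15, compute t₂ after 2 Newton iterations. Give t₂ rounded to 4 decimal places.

Newton update: t ← t − f(t)/f'(t).
f'(t) = 2t - 4.203
t_0 = 7.150000: f = 19.043050, f' = 10.097000 → t_1 = 7.150000 - (19.043050)/(10.097000) = 5.263989
t_1 = 5.263989: f = 3.557036, f' = 6.324979 → t_2 = 5.263989 - (3.557036)/(6.324979) = 4.701610

4.7016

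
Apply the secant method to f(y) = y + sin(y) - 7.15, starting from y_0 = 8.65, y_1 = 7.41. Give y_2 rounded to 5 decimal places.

6.01862

f(y_0) = 2.199557, f(y_1) = 1.163049
y_2 = 7.410000 - (1.163049)·(7.410000 - 8.650000)/(1.163049 - (2.199557)) = 6.018618; f(y_2) = -1.392874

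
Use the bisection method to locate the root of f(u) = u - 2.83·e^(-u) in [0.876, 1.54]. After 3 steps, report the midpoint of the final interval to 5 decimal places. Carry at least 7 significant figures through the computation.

f(0.876000) = -0.302540, f(1.540000) = 0.933301 (opposite signs)
step 1: m = 1.208000, f(m) = 0.362412 > 0 → root in [0.876000, 1.208000]
step 2: m = 1.042000, f(m) = 0.043722 > 0 → root in [0.876000, 1.042000]
step 3: m = 0.959000, f(m) = -0.125671 < 0 → root in [0.959000, 1.042000]
Midpoint of [0.959000, 1.042000] = 1.000500

1.00050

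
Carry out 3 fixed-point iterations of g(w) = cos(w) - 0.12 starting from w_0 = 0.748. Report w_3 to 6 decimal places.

w_1 = g(0.748000) = 0.613051
w_2 = g(0.613051) = 0.697897
w_3 = g(0.697897) = 0.646196

0.646196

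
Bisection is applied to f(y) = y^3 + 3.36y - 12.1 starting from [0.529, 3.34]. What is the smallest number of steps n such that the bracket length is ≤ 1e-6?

22

Initial width b − a = 3.34 − 0.529 = 2.811000.
After n steps the width is (b−a)/2^n; need (b−a)/2^n ≤ 1e-6.
So n ≥ log₂(2.811000/1e-6) = log₂(2811000.0000) ≈ 21.4227.
Hence n = 22.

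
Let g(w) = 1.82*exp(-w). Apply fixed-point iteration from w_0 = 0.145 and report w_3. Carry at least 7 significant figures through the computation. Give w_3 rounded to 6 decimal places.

w_1 = g(0.145000) = 1.574341
w_2 = g(1.574341) = 0.377002
w_3 = g(0.377002) = 1.248364

1.248364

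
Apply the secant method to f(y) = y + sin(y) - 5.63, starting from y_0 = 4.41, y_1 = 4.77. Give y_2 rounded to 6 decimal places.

6.885177

f(y_0) = -2.174628, f(y_1) = -1.858341
y_2 = 4.770000 - (-1.858341)·(4.770000 - 4.410000)/(-1.858341 - (-2.174628)) = 6.885177; f(y_2) = 1.821463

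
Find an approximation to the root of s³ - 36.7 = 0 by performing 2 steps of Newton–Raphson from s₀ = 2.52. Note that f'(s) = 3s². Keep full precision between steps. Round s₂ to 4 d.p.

Newton update: s ← s − f(s)/f'(s).
s_0 = 2.520000: f = -20.696992, f' = 19.051200 → s_1 = 2.520000 - (-20.696992)/(19.051200) = 3.606388
s_1 = 3.606388: f = 10.204800, f' = 39.018100 → s_2 = 3.606388 - (10.204800)/(39.018100) = 3.344848

3.3448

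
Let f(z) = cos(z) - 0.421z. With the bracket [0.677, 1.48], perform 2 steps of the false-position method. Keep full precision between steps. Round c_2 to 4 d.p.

f(0.677000) = 0.494439, f(1.480000) = -0.532408
step 1: c = 1.063654, f(c) = 0.037883 > 0 → new bracket [1.063654, 1.480000]
step 2: c = 1.091311, f(c) = 0.001881 > 0 → new bracket [1.091311, 1.480000]

1.0913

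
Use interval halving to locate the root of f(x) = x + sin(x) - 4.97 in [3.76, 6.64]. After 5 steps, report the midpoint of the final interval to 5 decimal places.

f(3.760000) = -1.789738, f(6.640000) = 2.019291 (opposite signs)
step 1: m = 5.200000, f(m) = -0.653455 < 0 → root in [5.200000, 6.640000]
step 2: m = 5.920000, f(m) = 0.594746 > 0 → root in [5.200000, 5.920000]
step 3: m = 5.560000, f(m) = -0.071776 < 0 → root in [5.560000, 5.920000]
step 4: m = 5.740000, f(m) = 0.253135 > 0 → root in [5.560000, 5.740000]
step 5: m = 5.650000, f(m) = 0.088284 > 0 → root in [5.560000, 5.650000]
Midpoint of [5.560000, 5.650000] = 5.605000

5.60500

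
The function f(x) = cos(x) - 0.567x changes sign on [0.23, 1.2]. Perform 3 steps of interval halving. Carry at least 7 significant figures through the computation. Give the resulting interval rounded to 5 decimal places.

[0.95750, 1.07875]

f(0.230000) = 0.843256, f(1.200000) = -0.318042 (opposite signs)
step 1: m = 0.715000, f(m) = 0.349688 > 0 → root in [0.715000, 1.200000]
step 2: m = 0.957500, f(m) = 0.032664 > 0 → root in [0.957500, 1.200000]
step 3: m = 1.078750, f(m) = -0.139221 < 0 → root in [0.957500, 1.078750]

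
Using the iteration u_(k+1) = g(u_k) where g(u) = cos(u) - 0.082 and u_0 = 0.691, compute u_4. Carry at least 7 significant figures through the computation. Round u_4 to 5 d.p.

u_1 = g(0.691000) = 0.688609
u_2 = g(0.688609) = 0.690131
u_3 = g(0.690131) = 0.689163
u_4 = g(0.689163) = 0.689779

0.68978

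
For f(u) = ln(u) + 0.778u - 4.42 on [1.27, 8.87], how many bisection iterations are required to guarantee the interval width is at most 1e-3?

Initial width b − a = 8.87 − 1.27 = 7.600000.
After n steps the width is (b−a)/2^n; need (b−a)/2^n ≤ 1e-3.
So n ≥ log₂(7.600000/1e-3) = log₂(7600.0000) ≈ 12.8918.
Hence n = 13.

13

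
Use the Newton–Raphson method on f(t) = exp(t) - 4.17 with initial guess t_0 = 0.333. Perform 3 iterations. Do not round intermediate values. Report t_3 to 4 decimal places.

f'(t) = exp(t)
t_0 = 0.333000: f = -2.774853, f' = 1.395147 → t_1 = 0.333000 - (-2.774853)/(1.395147) = 2.321932
t_1 = 2.321932: f = 6.025350, f' = 10.195350 → t_2 = 2.321932 - (6.025350)/(10.195350) = 1.730942
t_2 = 1.730942: f = 1.475968, f' = 5.645968 → t_3 = 1.730942 - (1.475968)/(5.645968) = 1.469522

1.4695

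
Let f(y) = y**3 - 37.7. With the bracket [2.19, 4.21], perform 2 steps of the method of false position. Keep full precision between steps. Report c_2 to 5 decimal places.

3.28321

f(2.190000) = -27.196541, f(4.210000) = 36.918461
step 1: c = 3.046851, f(c) = -9.415161 < 0 → new bracket [3.046851, 4.210000]
step 2: c = 3.283207, f(c) = -2.308833 < 0 → new bracket [3.283207, 4.210000]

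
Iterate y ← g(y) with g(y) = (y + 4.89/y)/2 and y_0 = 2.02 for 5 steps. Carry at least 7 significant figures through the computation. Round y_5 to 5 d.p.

2.21133

y_1 = g(2.020000) = 2.220396
y_2 = g(2.220396) = 2.211353
y_3 = g(2.211353) = 2.211334
y_4 = g(2.211334) = 2.211334
y_5 = g(2.211334) = 2.211334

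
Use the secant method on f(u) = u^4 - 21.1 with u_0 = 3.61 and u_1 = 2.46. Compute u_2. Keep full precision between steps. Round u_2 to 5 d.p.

f(u_0) = 148.735630, f(u_1) = 15.521863
u_2 = 2.460000 - (15.521863)·(2.460000 - 3.610000)/(15.521863 - (148.735630)) = 2.326004; f(u_2) = 8.171276

2.32600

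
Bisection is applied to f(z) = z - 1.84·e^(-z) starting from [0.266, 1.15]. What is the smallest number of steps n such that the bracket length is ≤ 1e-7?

Initial width b − a = 1.15 − 0.266 = 0.884000.
After n steps the width is (b−a)/2^n; need (b−a)/2^n ≤ 1e-7.
So n ≥ log₂(0.884000/1e-7) = log₂(8840000.0000) ≈ 23.0756.
Hence n = 24.

24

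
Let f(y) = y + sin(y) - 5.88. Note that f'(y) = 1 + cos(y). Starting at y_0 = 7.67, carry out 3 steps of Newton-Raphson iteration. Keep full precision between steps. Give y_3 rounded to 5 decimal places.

6.08132

y_0 = 7.670000: f = 2.773123, f' = 1.182945 → y_1 = 7.670000 - (2.773123)/(1.182945) = 5.325747
y_1 = 5.325747: f = -1.371972, f' = 1.575617 → y_2 = 5.325747 - (-1.371972)/(1.575617) = 6.196500
y_2 = 6.196500: f = 0.229923, f' = 1.996245 → y_3 = 6.196500 - (0.229923)/(1.996245) = 6.081322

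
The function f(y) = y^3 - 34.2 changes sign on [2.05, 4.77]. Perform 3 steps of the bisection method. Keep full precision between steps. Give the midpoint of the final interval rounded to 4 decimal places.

f(2.050000) = -25.584875, f(4.770000) = 74.331333 (opposite signs)
step 1: m = 3.410000, f(m) = 5.451821 > 0 → root in [2.050000, 3.410000]
step 2: m = 2.730000, f(m) = -13.853583 < 0 → root in [2.730000, 3.410000]
step 3: m = 3.070000, f(m) = -5.265557 < 0 → root in [3.070000, 3.410000]
Midpoint of [3.070000, 3.410000] = 3.240000

3.2400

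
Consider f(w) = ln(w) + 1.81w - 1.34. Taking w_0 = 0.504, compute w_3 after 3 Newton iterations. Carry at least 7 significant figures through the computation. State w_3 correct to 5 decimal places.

0.83799

f'(w) = 1/w + 1.81
w_0 = 0.504000: f = -1.112939, f' = 3.794127 → w_1 = 0.504000 - (-1.112939)/(3.794127) = 0.797332
w_1 = 0.797332: f = -0.123313, f' = 3.064183 → w_2 = 0.797332 - (-0.123313)/(3.064183) = 0.837575
w_2 = 0.837575: f = -0.001232, f' = 3.003922 → w_3 = 0.837575 - (-0.001232)/(3.003922) = 0.837986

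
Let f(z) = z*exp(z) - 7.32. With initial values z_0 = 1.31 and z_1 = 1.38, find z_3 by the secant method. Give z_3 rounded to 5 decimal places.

1.54743

f(z_0) = -2.464912, f(z_1) = -1.834636
z_2 = 1.380000 - (-1.834636)·(1.380000 - 1.310000)/(-1.834636 - (-2.464912)) = 1.583759; f(z_2) = 0.398037
z_3 = 1.583759 - (0.398037)·(1.583759 - 1.380000)/(0.398037 - (-1.834636)) = 1.547433; f(z_3) = -0.048005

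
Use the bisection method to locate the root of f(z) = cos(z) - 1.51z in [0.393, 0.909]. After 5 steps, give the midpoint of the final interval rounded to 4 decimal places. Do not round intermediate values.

f(0.393000) = 0.330334, f(0.909000) = -0.758055 (opposite signs)
step 1: m = 0.651000, f(m) = -0.187532 < 0 → root in [0.393000, 0.651000]
step 2: m = 0.522000, f(m) = 0.078604 > 0 → root in [0.522000, 0.651000]
step 3: m = 0.586500, f(m) = -0.052732 < 0 → root in [0.522000, 0.586500]
step 4: m = 0.554250, f(m) = 0.013378 > 0 → root in [0.554250, 0.586500]
step 5: m = 0.570375, f(m) = -0.019568 < 0 → root in [0.554250, 0.570375]
Midpoint of [0.554250, 0.570375] = 0.562312

0.5623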